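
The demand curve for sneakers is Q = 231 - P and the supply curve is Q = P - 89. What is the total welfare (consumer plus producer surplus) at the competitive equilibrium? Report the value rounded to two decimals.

Rewriting demand in inverse form: P = 231 - Q.
Rewriting supply in inverse form: P = 89 + Q.
Setting demand equal to supply, 142 = 2Q, so Q* = 71 and P* = 160.
Total surplus is the full triangle between the curves from 0 to Q*: (1/2)(71)(231 - 89) = 5041.

5041.00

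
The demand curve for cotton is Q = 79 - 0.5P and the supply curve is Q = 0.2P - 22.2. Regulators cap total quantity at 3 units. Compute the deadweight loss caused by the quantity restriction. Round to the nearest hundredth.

48.29

Rewriting demand in inverse form: P = 158 - 2Q.
Rewriting supply in inverse form: P = 111 + 5Q.
Without the quota, 158 - 2Q = 111 + 5Q gives Q* = 6.7143.
At Q = 3 the demand price is 158 - 2(3) = 152 and the supply price is 111 + 5(3) = 126.
Deadweight loss is the triangle between the curves from 3 to 6.7143: (1/2)(152 - 126)(6.7143 - 3) = 48.2857.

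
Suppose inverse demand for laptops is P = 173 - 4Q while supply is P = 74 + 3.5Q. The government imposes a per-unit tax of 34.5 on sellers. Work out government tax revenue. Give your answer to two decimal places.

Without the tax, 173 - 4Q = 74 + 3.5Q so Q* = 13.2 and P* = 120.2.
A tax on sellers shifts supply up by 34.5: 173 - 4Q = 74 + 3.5Q + 34.5, so Q_t = 8.6. Buyers pay P_b = 138.6; sellers receive P_s = P_b - 34.5 = 104.1.
Tax revenue = t x Q_t = 34.5 x 8.6 = 296.7.

296.70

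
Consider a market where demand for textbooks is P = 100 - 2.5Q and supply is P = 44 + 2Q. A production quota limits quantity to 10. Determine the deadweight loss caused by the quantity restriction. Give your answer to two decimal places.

13.44

Without the quota, 100 - 2.5Q = 44 + 2Q gives Q* = 12.4444.
At Q = 10 the demand price is 100 - 2.5(10) = 75 and the supply price is 44 + 2(10) = 64.
DWL = (1/2)(gap between curves at 10) x (Q* - 10) = (1/2)(11)(2.4444) = 13.4444.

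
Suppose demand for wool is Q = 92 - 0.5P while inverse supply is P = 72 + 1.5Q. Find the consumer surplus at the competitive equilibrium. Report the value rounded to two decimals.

Rewriting demand in inverse form: P = 184 - 2Q.
Setting demand equal to supply, 112 = 3.5Q, so Q* = 32 and P* = 120.
The demand choke price is 184, so CS = (1/2)(Q*)(184 - P*) = (1/2)(32)(64) = 1024.

1024.00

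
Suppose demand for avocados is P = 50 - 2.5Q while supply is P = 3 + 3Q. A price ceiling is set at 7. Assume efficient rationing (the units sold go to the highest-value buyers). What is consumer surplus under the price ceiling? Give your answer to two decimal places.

Without the control, 50 - 2.5Q = 3 + 3Q so Q* = 8.5455 and P* = 28.6364.
At P = 7, sellers supply (7 - 3)/3 = 1.3333 while buyers want more, so the quantity traded is 1.3333 at price 7.
The demand price at Q = 1.3333 is 46.6667. CS is the trapezoid between demand and 7 over [0, 1.3333]: (1/2)[(50 - 7) + (46.6667 - 7)](1.3333) = 55.1111.

55.11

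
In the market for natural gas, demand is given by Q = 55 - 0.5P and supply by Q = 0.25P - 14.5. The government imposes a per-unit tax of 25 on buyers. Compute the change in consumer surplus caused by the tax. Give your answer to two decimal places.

-54.86

Rewriting demand in inverse form: P = 110 - 2Q.
Rewriting supply in inverse form: P = 58 + 4Q.
Without the tax, 110 - 2Q = 58 + 4Q so Q* = 8.6667 and P* = 92.6667.
A tax on buyers shifts demand down by 25: (110 - 25) - 2Q = 58 + 4Q, so Q_t = 4.5. Buyers pay P_b = 101; sellers receive P_s = P_b - 25 = 76.
CS falls from (1/2)(8.6667)(17.3333) = 75.1111 to (1/2)(4.5)(9) = 20.25, a change of -54.8611.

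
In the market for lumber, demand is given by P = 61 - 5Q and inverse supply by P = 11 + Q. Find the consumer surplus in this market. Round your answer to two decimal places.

173.61

Set 61 - 5Q = 11 + Q, which gives 50 = 6Q, so Q* = 8.3333 and P* = 61 - 5(8.3333) = 19.3333.
CS is the area between the demand curve and P* from 0 to Q*: (1/2)(8.3333)(41.6667) = 173.6111.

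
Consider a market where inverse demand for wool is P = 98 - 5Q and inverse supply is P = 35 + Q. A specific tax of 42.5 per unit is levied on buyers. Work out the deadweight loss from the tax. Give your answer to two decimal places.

Pre-tax equilibrium: 98 - 5Q = 35 + Q gives Q* = 10.5, P* = 45.5.
With the tax, buyers' net willingness to pay falls by 42.5: (98 - 42.5) - 5Q = 35 + Q, so Q_t = 3.4167. Buyers pay P_b = 80.9167; sellers receive P_s = P_b - 42.5 = 38.4167.
The welfare triangle lost has base Q* - Q_t = 7.0833 and height t = 42.5, so DWL = (1/2)(7.0833)(42.5) = 150.5208.

150.52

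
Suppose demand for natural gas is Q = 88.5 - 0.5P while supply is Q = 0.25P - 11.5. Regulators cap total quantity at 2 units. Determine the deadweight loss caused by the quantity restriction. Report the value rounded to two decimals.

Rewriting demand in inverse form: P = 177 - 2Q.
Rewriting supply in inverse form: P = 46 + 4Q.
Without the quota, 177 - 2Q = 46 + 4Q gives Q* = 21.8333.
At Q = 2 the demand price is 177 - 2(2) = 173 and the supply price is 46 + 4(2) = 54.
DWL = (1/2)(gap between curves at 2) x (Q* - 2) = (1/2)(119)(19.8333) = 1180.0833.

1180.08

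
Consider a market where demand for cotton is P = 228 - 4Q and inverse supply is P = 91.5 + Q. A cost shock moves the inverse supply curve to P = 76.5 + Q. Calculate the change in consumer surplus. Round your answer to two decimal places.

Initial equilibrium: Q_0 = 27.3, P_0 = 118.8; CS_0 = (1/2)(27.3)(109.2) = 1490.58, PS_0 = (1/2)(27.3)(27.3) = 372.645.
New equilibrium: 228 - 4Q = 76.5 + Q gives Q_1 = 30.3, P_1 = 106.8; CS_1 = 1836.18, PS_1 = 459.045.
Change in consumer surplus = 1836.18 - 1490.58 = 345.6.

345.60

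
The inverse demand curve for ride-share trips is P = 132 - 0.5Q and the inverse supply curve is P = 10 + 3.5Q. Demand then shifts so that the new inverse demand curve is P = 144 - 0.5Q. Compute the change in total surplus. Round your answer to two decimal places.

384.00

Initial equilibrium: Q_0 = 30.5, P_0 = 116.75; CS_0 = (1/2)(30.5)(15.25) = 232.5625, PS_0 = (1/2)(30.5)(106.75) = 1627.9375.
New equilibrium: 144 - 0.5Q = 10 + 3.5Q gives Q_1 = 33.5, P_1 = 127.25; CS_1 = 280.5625, PS_1 = 1963.9375.
Change in total surplus = (280.5625 + 1963.9375) - (232.5625 + 1627.9375) = 384.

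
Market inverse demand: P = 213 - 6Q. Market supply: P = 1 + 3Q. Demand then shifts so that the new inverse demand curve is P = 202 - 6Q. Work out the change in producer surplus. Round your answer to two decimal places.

Initial equilibrium: Q_0 = 23.5556, P_0 = 71.6667; CS_0 = (1/2)(23.5556)(141.3333) = 1664.5926, PS_0 = (1/2)(23.5556)(70.6667) = 832.2963.
New equilibrium: 202 - 6Q = 1 + 3Q gives Q_1 = 22.3333, P_1 = 68; CS_1 = 1496.3333, PS_1 = 748.1667.
Change in producer surplus = 748.1667 - 832.2963 = -84.1296.

-84.13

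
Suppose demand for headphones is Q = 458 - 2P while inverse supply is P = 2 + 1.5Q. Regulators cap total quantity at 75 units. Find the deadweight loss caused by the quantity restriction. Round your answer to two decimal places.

1482.25

Rewriting demand in inverse form: P = 229 - 0.5Q.
Without the quota, 229 - 0.5Q = 2 + 1.5Q gives Q* = 113.5.
At Q = 75 the demand price is 229 - 0.5(75) = 191.5 and the supply price is 2 + 1.5(75) = 114.5.
DWL = (1/2)(gap between curves at 75) x (Q* - 75) = (1/2)(77)(38.5) = 1482.25.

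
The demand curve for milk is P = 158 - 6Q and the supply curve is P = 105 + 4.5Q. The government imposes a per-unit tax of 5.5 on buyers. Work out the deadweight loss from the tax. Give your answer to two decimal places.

1.44

Pre-tax equilibrium: 158 - 6Q = 105 + 4.5Q gives Q* = 5.0476, P* = 127.7143.
A tax on buyers shifts demand down by 5.5: (158 - 5.5) - 6Q = 105 + 4.5Q, so Q_t = 4.5238. Buyers pay P_b = 130.8571; sellers receive P_s = P_b - 5.5 = 125.3571.
Deadweight loss is the triangle between the curves from Q_t to Q*: (1/2)(5.0476 - 4.5238)(5.5) = 1.4405.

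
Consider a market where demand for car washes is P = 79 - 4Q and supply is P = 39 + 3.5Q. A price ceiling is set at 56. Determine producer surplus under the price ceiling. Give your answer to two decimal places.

Free-market equilibrium: 79 - 4Q = 39 + 3.5Q gives Q* = 5.3333, P* = 57.6667.
At the ceiling price 56, quantity supplied is (56 - 39)/3.5 = 4.8571; supply is the short side, so Q = 4.8571 trades at P = 56.
PS is the triangle above supply below 56: (1/2)(4.8571)(56 - 39) = 41.2857.

41.29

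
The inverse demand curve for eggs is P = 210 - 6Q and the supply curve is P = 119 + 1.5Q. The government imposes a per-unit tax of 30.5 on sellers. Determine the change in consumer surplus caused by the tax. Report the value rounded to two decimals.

-246.44

Pre-tax equilibrium: 210 - 6Q = 119 + 1.5Q gives Q* = 12.1333, P* = 137.2.
A tax on sellers shifts supply up by 30.5: 210 - 6Q = 119 + 1.5Q + 30.5, so Q_t = 8.0667. Buyers pay P_b = 161.6; sellers receive P_s = P_b - 30.5 = 131.1.
CS falls from (1/2)(12.1333)(72.8) = 441.6533 to (1/2)(8.0667)(48.4) = 195.2133, a change of -246.44.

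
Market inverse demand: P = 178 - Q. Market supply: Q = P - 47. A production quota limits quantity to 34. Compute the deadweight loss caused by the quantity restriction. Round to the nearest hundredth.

Rewriting supply in inverse form: P = 47 + Q.
Unrestricted equilibrium: Q* = (178 - 47)/(1 + 1) = 65.5.
At Q = 34 the demand price is 178 - (34) = 144 and the supply price is 47 + (34) = 81.
Deadweight loss is the triangle between the curves from 34 to 65.5: (1/2)(144 - 81)(65.5 - 34) = 992.25.

992.25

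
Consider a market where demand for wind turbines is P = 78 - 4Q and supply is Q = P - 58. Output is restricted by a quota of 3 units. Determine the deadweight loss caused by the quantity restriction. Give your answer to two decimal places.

2.50

Rewriting supply in inverse form: P = 58 + Q.
Unrestricted equilibrium: Q* = (78 - 58)/(4 + 1) = 4.
At Q = 3 the demand price is 78 - 4(3) = 66 and the supply price is 58 + (3) = 61.
Deadweight loss is the triangle between the curves from 3 to 4: (1/2)(66 - 61)(4 - 3) = 2.5.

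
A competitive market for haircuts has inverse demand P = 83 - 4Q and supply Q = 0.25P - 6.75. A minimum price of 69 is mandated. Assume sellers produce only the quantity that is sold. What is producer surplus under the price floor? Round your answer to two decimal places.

122.50

Rewriting supply in inverse form: P = 27 + 4Q.
Free-market equilibrium: 83 - 4Q = 27 + 4Q gives Q* = 7, P* = 55.
At the floor price 69, quantity demanded is (83 - 69)/4 = 3.5; demand is the short side, so Q = 3.5 trades at P = 69.
The supply price at Q = 3.5 is 41. PS is the trapezoid between 69 and supply over [0, 3.5]: (1/2)[(69 - 27) + (69 - 41)](3.5) = 122.5.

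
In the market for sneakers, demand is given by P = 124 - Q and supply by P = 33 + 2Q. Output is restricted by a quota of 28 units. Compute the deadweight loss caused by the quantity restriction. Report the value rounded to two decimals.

8.17

Without the quota, 124 - Q = 33 + 2Q gives Q* = 30.3333.
At Q = 28 the demand price is 124 - (28) = 96 and the supply price is 33 + 2(28) = 89.
DWL = (1/2)(gap between curves at 28) x (Q* - 28) = (1/2)(7)(2.3333) = 8.1667.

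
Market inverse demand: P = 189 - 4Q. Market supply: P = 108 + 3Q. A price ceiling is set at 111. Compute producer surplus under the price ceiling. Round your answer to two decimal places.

Without the control, 189 - 4Q = 108 + 3Q so Q* = 11.5714 and P* = 142.7143.
At the ceiling price 111, quantity supplied is (111 - 108)/3 = 1; supply is the short side, so Q = 1 trades at P = 111.
PS is the triangle above supply below 111: (1/2)(1)(111 - 108) = 1.5.

1.50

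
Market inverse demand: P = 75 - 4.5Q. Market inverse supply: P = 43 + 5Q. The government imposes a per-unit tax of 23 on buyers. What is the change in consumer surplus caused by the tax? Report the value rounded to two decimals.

Without the tax, 75 - 4.5Q = 43 + 5Q so Q* = 3.3684 and P* = 59.8421.
A tax on buyers shifts demand down by 23: (75 - 23) - 4.5Q = 43 + 5Q, so Q_t = 0.9474. Buyers pay P_b = 70.7368; sellers receive P_s = P_b - 23 = 47.7368.
Consumers lose the trapezoid between P* and P_b out to Q_t plus the triangle from Q_t to Q*: change in CS = 2.0194 - 25.5291 = -23.5097.

-23.51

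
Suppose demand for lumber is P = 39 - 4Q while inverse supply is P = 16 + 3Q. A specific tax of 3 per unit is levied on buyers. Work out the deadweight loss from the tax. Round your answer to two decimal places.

Without the tax, 39 - 4Q = 16 + 3Q so Q* = 3.2857 and P* = 25.8571.
A tax on buyers shifts demand down by 3: (39 - 3) - 4Q = 16 + 3Q, so Q_t = 2.8571. Buyers pay P_b = 27.5714; sellers receive P_s = P_b - 3 = 24.5714.
Deadweight loss is the triangle between the curves from Q_t to Q*: (1/2)(3.2857 - 2.8571)(3) = 0.6429.

0.64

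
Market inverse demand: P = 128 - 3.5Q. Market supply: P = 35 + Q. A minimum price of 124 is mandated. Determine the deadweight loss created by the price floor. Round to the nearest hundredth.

857.65

Without the control, 128 - 3.5Q = 35 + Q so Q* = 20.6667 and P* = 55.6667.
At P = 124, buyers demand (128 - 124)/3.5 = 1.1429 while sellers would supply more, so the quantity traded is 1.1429 at price 124.
At Q = 1.1429 the demand price is 124 and the supply price is 36.1429. Deadweight loss is the triangle between the curves from 1.1429 to 20.6667: (1/2)(124 - 36.1429)(20.6667 - 1.1429) = 857.6531.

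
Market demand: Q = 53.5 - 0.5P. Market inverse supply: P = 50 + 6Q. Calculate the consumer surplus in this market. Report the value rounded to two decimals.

50.77

Rewriting demand in inverse form: P = 107 - 2Q.
Set 107 - 2Q = 50 + 6Q, which gives 57 = 8Q, so Q* = 7.125 and P* = 107 - 2(7.125) = 92.75.
CS is the area between the demand curve and P* from 0 to Q*: (1/2)(7.125)(14.25) = 50.7656.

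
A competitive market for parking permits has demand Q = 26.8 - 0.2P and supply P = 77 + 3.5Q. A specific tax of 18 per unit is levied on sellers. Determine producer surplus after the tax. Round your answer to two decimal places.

Rewriting demand in inverse form: P = 134 - 5Q.
Pre-tax equilibrium: 134 - 5Q = 77 + 3.5Q gives Q* = 6.7059, P* = 100.4706.
With the tax, sellers need 18 more per unit: 134 - 5Q = 77 + 3.5Q + 18, so Q_t = 4.5882. Buyers pay P_b = 111.0588; sellers receive P_s = P_b - 18 = 93.0588.
PS = (1/2)(Q_t)(P_s - 77) = (1/2)(4.5882)(16.0588) = 36.8408.

36.84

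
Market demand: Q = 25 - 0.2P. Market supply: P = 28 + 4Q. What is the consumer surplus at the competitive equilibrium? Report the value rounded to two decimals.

290.40

Rewriting demand in inverse form: P = 125 - 5Q.
Set 125 - 5Q = 28 + 4Q, which gives 97 = 9Q, so Q* = 10.7778 and P* = 125 - 5(10.7778) = 71.1111.
CS is the area between the demand curve and P* from 0 to Q*: (1/2)(10.7778)(53.8889) = 290.4012.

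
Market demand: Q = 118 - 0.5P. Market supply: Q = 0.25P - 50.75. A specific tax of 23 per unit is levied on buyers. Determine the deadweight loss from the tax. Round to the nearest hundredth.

44.08

Rewriting demand in inverse form: P = 236 - 2Q.
Rewriting supply in inverse form: P = 203 + 4Q.
Pre-tax equilibrium: 236 - 2Q = 203 + 4Q gives Q* = 5.5, P* = 225.
A tax on buyers shifts demand down by 23: (236 - 23) - 2Q = 203 + 4Q, so Q_t = 1.6667. Buyers pay P_b = 232.6667; sellers receive P_s = P_b - 23 = 209.6667.
The welfare triangle lost has base Q* - Q_t = 3.8333 and height t = 23, so DWL = (1/2)(3.8333)(23) = 44.0833.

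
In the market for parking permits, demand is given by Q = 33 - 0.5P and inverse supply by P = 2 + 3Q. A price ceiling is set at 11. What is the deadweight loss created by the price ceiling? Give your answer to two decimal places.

240.10

Rewriting demand in inverse form: P = 66 - 2Q.
Free-market equilibrium: 66 - 2Q = 2 + 3Q gives Q* = 12.8, P* = 40.4.
At P = 11, sellers supply (11 - 2)/3 = 3 while buyers want more, so the quantity traded is 3 at price 11.
The lost-trades triangle has base Q* - 3 = 9.8 and height equal to the gap between the curves at Q = 3, which is 60 - 11 = 49. DWL = (1/2)(9.8)(49) = 240.1.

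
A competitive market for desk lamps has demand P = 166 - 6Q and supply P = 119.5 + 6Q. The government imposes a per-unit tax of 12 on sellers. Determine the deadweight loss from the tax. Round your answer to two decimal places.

Without the tax, 166 - 6Q = 119.5 + 6Q so Q* = 3.875 and P* = 142.75.
A tax on sellers shifts supply up by 12: 166 - 6Q = 119.5 + 6Q + 12, so Q_t = 2.875. Buyers pay P_b = 148.75; sellers receive P_s = P_b - 12 = 136.75.
Deadweight loss is the triangle between the curves from Q_t to Q*: (1/2)(3.875 - 2.875)(12) = 6.

6.00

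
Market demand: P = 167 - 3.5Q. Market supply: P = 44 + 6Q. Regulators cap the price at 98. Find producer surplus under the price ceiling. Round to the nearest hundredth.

243.00

Without the control, 167 - 3.5Q = 44 + 6Q so Q* = 12.9474 and P* = 121.6842.
At the ceiling price 98, quantity supplied is (98 - 44)/6 = 9; supply is the short side, so Q = 9 trades at P = 98.
PS is the triangle above supply below 98: (1/2)(9)(98 - 44) = 243.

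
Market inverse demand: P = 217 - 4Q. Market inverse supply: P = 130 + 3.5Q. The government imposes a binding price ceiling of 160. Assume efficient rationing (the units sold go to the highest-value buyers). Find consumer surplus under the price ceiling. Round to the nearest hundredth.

Free-market equilibrium: 217 - 4Q = 130 + 3.5Q gives Q* = 11.6, P* = 170.6.
At P = 160, sellers supply (160 - 130)/3.5 = 8.5714 while buyers want more, so the quantity traded is 8.5714 at price 160.
The demand price at Q = 8.5714 is 182.7143. CS is the trapezoid between demand and 160 over [0, 8.5714]: (1/2)[(217 - 160) + (182.7143 - 160)](8.5714) = 341.6327.

341.63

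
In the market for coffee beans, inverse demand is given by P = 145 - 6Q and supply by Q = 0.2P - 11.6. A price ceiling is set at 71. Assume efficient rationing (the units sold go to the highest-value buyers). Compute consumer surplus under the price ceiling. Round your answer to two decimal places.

172.12

Rewriting supply in inverse form: P = 58 + 5Q.
Free-market equilibrium: 145 - 6Q = 58 + 5Q gives Q* = 7.9091, P* = 97.5455.
At P = 71, sellers supply (71 - 58)/5 = 2.6 while buyers want more, so the quantity traded is 2.6 at price 71.
The demand price at Q = 2.6 is 129.4. CS is the trapezoid between demand and 71 over [0, 2.6]: (1/2)[(145 - 71) + (129.4 - 71)](2.6) = 172.12.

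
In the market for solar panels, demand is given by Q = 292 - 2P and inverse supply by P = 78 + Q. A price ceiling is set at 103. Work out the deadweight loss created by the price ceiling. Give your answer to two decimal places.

Rewriting demand in inverse form: P = 146 - 0.5Q.
Free-market equilibrium: 146 - 0.5Q = 78 + Q gives Q* = 45.3333, P* = 123.3333.
At the ceiling price 103, quantity supplied is (103 - 78)/1 = 25; supply is the short side, so Q = 25 trades at P = 103.
At Q = 25 the demand price is 133.5 and the supply price is 103. Deadweight loss is the triangle between the curves from 25 to 45.3333: (1/2)(133.5 - 103)(45.3333 - 25) = 310.0833.

310.08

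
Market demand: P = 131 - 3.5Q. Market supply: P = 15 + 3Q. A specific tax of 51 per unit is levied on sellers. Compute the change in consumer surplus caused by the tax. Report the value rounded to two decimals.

-382.35

Pre-tax equilibrium: 131 - 3.5Q = 15 + 3Q gives Q* = 17.8462, P* = 68.5385.
A tax on sellers shifts supply up by 51: 131 - 3.5Q = 15 + 3Q + 51, so Q_t = 10. Buyers pay P_b = 96; sellers receive P_s = P_b - 51 = 45.
CS falls from (1/2)(17.8462)(62.4615) = 557.3491 to (1/2)(10)(35) = 175, a change of -382.3491.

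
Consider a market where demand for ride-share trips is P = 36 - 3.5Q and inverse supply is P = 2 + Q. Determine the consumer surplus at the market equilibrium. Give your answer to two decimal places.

99.90

Setting demand equal to supply, 34 = 4.5Q, so Q* = 7.5556 and P* = 9.5556.
The demand choke price is 36, so CS = (1/2)(Q*)(36 - P*) = (1/2)(7.5556)(26.4444) = 99.9012.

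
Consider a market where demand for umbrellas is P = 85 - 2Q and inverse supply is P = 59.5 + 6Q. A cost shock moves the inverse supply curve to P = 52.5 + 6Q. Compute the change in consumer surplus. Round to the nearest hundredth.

Initial equilibrium: Q_0 = 3.1875, P_0 = 78.625; CS_0 = (1/2)(3.1875)(6.375) = 10.1602, PS_0 = (1/2)(3.1875)(19.125) = 30.4805.
New equilibrium: 85 - 2Q = 52.5 + 6Q gives Q_1 = 4.0625, P_1 = 76.875; CS_1 = 16.5039, PS_1 = 49.5117.
Change in consumer surplus = 16.5039 - 10.1602 = 6.3438.

6.34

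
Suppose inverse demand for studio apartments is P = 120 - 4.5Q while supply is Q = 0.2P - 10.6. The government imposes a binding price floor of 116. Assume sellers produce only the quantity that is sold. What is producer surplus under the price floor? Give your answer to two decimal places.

Rewriting supply in inverse form: P = 53 + 5Q.
Without the control, 120 - 4.5Q = 53 + 5Q so Q* = 7.0526 and P* = 88.2632.
At the floor price 116, quantity demanded is (120 - 116)/4.5 = 0.8889; demand is the short side, so Q = 0.8889 trades at P = 116.
The supply price at Q = 0.8889 is 57.4444. PS is the trapezoid between 116 and supply over [0, 0.8889]: (1/2)[(116 - 53) + (116 - 57.4444)](0.8889) = 54.0247.

54.02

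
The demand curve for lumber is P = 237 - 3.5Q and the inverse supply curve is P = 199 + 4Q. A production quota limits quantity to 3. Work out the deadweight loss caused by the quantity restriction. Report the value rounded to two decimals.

16.02

Unrestricted equilibrium: Q* = (237 - 199)/(3.5 + 4) = 5.0667.
At Q = 3 the demand price is 237 - 3.5(3) = 226.5 and the supply price is 199 + 4(3) = 211.
Deadweight loss is the triangle between the curves from 3 to 5.0667: (1/2)(226.5 - 211)(5.0667 - 3) = 16.0167.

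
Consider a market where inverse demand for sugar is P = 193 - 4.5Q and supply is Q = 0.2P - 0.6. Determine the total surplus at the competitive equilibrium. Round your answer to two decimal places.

Rewriting supply in inverse form: P = 3 + 5Q.
Setting demand equal to supply, 190 = 9.5Q, so Q* = 20 and P* = 103.
Total surplus is the full triangle between the curves from 0 to Q*: (1/2)(20)(193 - 3) = 1900.

1900.00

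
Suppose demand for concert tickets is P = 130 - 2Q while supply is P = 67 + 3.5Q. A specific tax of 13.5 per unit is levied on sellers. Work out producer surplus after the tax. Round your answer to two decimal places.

Without the tax, 130 - 2Q = 67 + 3.5Q so Q* = 11.4545 and P* = 107.0909.
With the tax, sellers need 13.5 more per unit: 130 - 2Q = 67 + 3.5Q + 13.5, so Q_t = 9. Buyers pay P_b = 112; sellers receive P_s = P_b - 13.5 = 98.5.
PS = (1/2)(Q_t)(P_s - 67) = (1/2)(9)(31.5) = 141.75.

141.75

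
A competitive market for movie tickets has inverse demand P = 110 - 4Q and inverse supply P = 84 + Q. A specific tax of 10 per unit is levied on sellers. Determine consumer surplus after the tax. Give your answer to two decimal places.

20.48

Pre-tax equilibrium: 110 - 4Q = 84 + Q gives Q* = 5.2, P* = 89.2.
A tax on sellers shifts supply up by 10: 110 - 4Q = 84 + Q + 10, so Q_t = 3.2. Buyers pay P_b = 97.2; sellers receive P_s = P_b - 10 = 87.2.
Consumer surplus is the triangle under demand above P_b: (1/2)(3.2)(110 - 97.2) = 20.48.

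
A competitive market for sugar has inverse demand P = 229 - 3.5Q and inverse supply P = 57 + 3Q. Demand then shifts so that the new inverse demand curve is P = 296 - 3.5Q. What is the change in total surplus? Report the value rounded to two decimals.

2118.23

Initial equilibrium: Q_0 = 26.4615, P_0 = 136.3846; CS_0 = (1/2)(26.4615)(92.6154) = 1225.3728, PS_0 = (1/2)(26.4615)(79.3846) = 1050.3195.
New equilibrium: 296 - 3.5Q = 57 + 3Q gives Q_1 = 36.7692, P_1 = 167.3077; CS_1 = 2365.9586, PS_1 = 2027.9645.
Change in total surplus = (2365.9586 + 2027.9645) - (1225.3728 + 1050.3195) = 2118.2308.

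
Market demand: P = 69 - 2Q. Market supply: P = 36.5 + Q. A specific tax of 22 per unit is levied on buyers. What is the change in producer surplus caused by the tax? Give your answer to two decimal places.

Pre-tax equilibrium: 69 - 2Q = 36.5 + Q gives Q* = 10.8333, P* = 47.3333.
With the tax, buyers' net willingness to pay falls by 22: (69 - 22) - 2Q = 36.5 + Q, so Q_t = 3.5. Buyers pay P_b = 62; sellers receive P_s = P_b - 22 = 40.
Producers lose the trapezoid between P_s and P* out to Q_t plus the triangle from Q_t to Q*: change in PS = 6.125 - 58.6806 = -52.5556.

-52.56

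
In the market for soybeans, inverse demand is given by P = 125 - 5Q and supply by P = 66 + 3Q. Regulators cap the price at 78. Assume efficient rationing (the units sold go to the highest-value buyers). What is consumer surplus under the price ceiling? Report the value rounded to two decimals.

148.00

Without the control, 125 - 5Q = 66 + 3Q so Q* = 7.375 and P* = 88.125.
At the ceiling price 78, quantity supplied is (78 - 66)/3 = 4; supply is the short side, so Q = 4 trades at P = 78.
The demand price at Q = 4 is 105. CS is the trapezoid between demand and 78 over [0, 4]: (1/2)[(125 - 78) + (105 - 78)](4) = 148.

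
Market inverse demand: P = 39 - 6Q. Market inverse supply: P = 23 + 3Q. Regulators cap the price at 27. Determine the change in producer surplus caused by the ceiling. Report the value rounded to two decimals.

Free-market equilibrium: 39 - 6Q = 23 + 3Q gives Q* = 1.7778, P* = 28.3333.
At P = 27, sellers supply (27 - 23)/3 = 1.3333 while buyers want more, so the quantity traded is 1.3333 at price 27.
PS goes from (1/2)(1.7778)(5.3333) = 4.7407 to 2.6667 (computed as (27 - 23)(1.3333) - (1/2)(3)(1.3333)^2), a change of -2.0741.

-2.07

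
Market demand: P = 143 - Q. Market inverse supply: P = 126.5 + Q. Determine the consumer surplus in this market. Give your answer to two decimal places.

Equilibrium: 143 - Q = 126.5 + Q, so Q* = 8.25 and P* = 134.75.
The demand choke price is 143, so CS = (1/2)(Q*)(143 - P*) = (1/2)(8.25)(8.25) = 34.0312.

34.03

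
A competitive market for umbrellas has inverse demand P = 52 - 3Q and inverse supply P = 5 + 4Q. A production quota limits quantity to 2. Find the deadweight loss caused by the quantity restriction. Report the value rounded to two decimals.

77.79

Without the quota, 52 - 3Q = 5 + 4Q gives Q* = 6.7143.
At Q = 2 the demand price is 52 - 3(2) = 46 and the supply price is 5 + 4(2) = 13.
DWL = (1/2)(gap between curves at 2) x (Q* - 2) = (1/2)(33)(4.7143) = 77.7857.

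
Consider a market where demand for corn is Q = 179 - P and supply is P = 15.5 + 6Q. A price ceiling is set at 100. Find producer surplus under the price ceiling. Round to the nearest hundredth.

Rewriting demand in inverse form: P = 179 - Q.
Free-market equilibrium: 179 - Q = 15.5 + 6Q gives Q* = 23.3571, P* = 155.6429.
At the ceiling price 100, quantity supplied is (100 - 15.5)/6 = 14.0833; supply is the short side, so Q = 14.0833 trades at P = 100.
PS is the triangle above supply below 100: (1/2)(14.0833)(100 - 15.5) = 595.0208.

595.02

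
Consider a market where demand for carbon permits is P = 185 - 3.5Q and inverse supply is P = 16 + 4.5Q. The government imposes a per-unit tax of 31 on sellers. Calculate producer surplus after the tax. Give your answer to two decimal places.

Without the tax, 185 - 3.5Q = 16 + 4.5Q so Q* = 21.125 and P* = 111.0625.
A tax on sellers shifts supply up by 31: 185 - 3.5Q = 16 + 4.5Q + 31, so Q_t = 17.25. Buyers pay P_b = 124.625; sellers receive P_s = P_b - 31 = 93.625.
Producer surplus is the triangle above supply below P_s: (1/2)(17.25)(93.625 - 16) = 669.5156.

669.52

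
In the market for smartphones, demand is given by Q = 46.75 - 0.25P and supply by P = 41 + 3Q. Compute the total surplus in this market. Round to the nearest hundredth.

1522.57

Rewriting demand in inverse form: P = 187 - 4Q.
Equilibrium: 187 - 4Q = 41 + 3Q, so Q* = 20.8571 and P* = 103.5714.
CS = (1/2)(20.8571)(83.4286) = 870.0408 and PS = (1/2)(20.8571)(62.5714) = 652.5306, so total surplus = 1522.5714.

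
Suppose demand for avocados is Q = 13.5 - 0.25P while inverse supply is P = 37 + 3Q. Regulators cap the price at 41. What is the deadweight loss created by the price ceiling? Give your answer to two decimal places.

4.20

Rewriting demand in inverse form: P = 54 - 4Q.
Without the control, 54 - 4Q = 37 + 3Q so Q* = 2.4286 and P* = 44.2857.
At P = 41, sellers supply (41 - 37)/3 = 1.3333 while buyers want more, so the quantity traded is 1.3333 at price 41.
The lost-trades triangle has base Q* - 1.3333 = 1.0952 and height equal to the gap between the curves at Q = 1.3333, which is 48.6667 - 41 = 7.6667. DWL = (1/2)(1.0952)(7.6667) = 4.1984.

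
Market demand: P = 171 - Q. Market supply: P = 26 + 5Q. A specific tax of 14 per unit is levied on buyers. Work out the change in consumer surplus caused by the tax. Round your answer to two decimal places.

Pre-tax equilibrium: 171 - Q = 26 + 5Q gives Q* = 24.1667, P* = 146.8333.
A tax on buyers shifts demand down by 14: (171 - 14) - Q = 26 + 5Q, so Q_t = 21.8333. Buyers pay P_b = 149.1667; sellers receive P_s = P_b - 14 = 135.1667.
CS falls from (1/2)(24.1667)(24.1667) = 292.0139 to (1/2)(21.8333)(21.8333) = 238.3472, a change of -53.6667.

-53.67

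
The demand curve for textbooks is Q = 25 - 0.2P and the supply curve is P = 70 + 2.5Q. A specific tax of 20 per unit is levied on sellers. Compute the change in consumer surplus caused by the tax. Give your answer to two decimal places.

Rewriting demand in inverse form: P = 125 - 5Q.
Without the tax, 125 - 5Q = 70 + 2.5Q so Q* = 7.3333 and P* = 88.3333.
A tax on sellers shifts supply up by 20: 125 - 5Q = 70 + 2.5Q + 20, so Q_t = 4.6667. Buyers pay P_b = 101.6667; sellers receive P_s = P_b - 20 = 81.6667.
CS falls from (1/2)(7.3333)(36.6667) = 134.4444 to (1/2)(4.6667)(23.3333) = 54.4444, a change of -80.

-80.00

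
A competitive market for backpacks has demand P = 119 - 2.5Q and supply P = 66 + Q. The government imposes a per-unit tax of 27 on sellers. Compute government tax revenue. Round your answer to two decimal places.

Pre-tax equilibrium: 119 - 2.5Q = 66 + Q gives Q* = 15.1429, P* = 81.1429.
A tax on sellers shifts supply up by 27: 119 - 2.5Q = 66 + Q + 27, so Q_t = 7.4286. Buyers pay P_b = 100.4286; sellers receive P_s = P_b - 27 = 73.4286.
Tax revenue = t x Q_t = 27 x 7.4286 = 200.5714.

200.57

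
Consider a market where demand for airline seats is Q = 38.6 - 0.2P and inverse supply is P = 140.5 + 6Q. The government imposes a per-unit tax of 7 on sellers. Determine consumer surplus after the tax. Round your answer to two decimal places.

Rewriting demand in inverse form: P = 193 - 5Q.
Without the tax, 193 - 5Q = 140.5 + 6Q so Q* = 4.7727 and P* = 169.1364.
With the tax, sellers need 7 more per unit: 193 - 5Q = 140.5 + 6Q + 7, so Q_t = 4.1364. Buyers pay P_b = 172.3182; sellers receive P_s = P_b - 7 = 165.3182.
Consumer surplus is the triangle under demand above P_b: (1/2)(4.1364)(193 - 172.3182) = 42.7738.

42.77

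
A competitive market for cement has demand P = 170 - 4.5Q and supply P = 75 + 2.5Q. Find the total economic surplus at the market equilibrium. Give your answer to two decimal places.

Equilibrium: 170 - 4.5Q = 75 + 2.5Q, so Q* = 13.5714 and P* = 108.9286.
Total surplus is the full triangle between the curves from 0 to Q*: (1/2)(13.5714)(170 - 75) = 644.6429.

644.64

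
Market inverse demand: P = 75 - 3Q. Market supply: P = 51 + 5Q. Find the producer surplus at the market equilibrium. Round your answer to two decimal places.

Equilibrium: 75 - 3Q = 51 + 5Q, so Q* = 3 and P* = 66.
PS is the area between P* and the supply curve from 0 to Q*: (1/2)(3)(15) = 22.5.

22.50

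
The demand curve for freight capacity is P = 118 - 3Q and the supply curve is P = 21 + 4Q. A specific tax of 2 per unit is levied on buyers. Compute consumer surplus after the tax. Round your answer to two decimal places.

Pre-tax equilibrium: 118 - 3Q = 21 + 4Q gives Q* = 13.8571, P* = 76.4286.
A tax on buyers shifts demand down by 2: (118 - 2) - 3Q = 21 + 4Q, so Q_t = 13.5714. Buyers pay P_b = 77.2857; sellers receive P_s = P_b - 2 = 75.2857.
Consumer surplus is the triangle under demand above P_b: (1/2)(13.5714)(118 - 77.2857) = 276.2755.

276.28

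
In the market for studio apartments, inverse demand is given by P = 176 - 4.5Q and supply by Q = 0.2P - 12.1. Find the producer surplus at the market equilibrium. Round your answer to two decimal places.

Rewriting supply in inverse form: P = 60.5 + 5Q.
Setting demand equal to supply, 115.5 = 9.5Q, so Q* = 12.1579 and P* = 121.2895.
PS is the area between P* and the supply curve from 0 to Q*: (1/2)(12.1579)(60.7895) = 369.536.

369.54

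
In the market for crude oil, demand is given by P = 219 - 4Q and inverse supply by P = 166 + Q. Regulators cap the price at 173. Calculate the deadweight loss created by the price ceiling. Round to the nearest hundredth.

Without the control, 219 - 4Q = 166 + Q so Q* = 10.6 and P* = 176.6.
At the ceiling price 173, quantity supplied is (173 - 166)/1 = 7; supply is the short side, so Q = 7 trades at P = 173.
At Q = 7 the demand price is 191 and the supply price is 173. Deadweight loss is the triangle between the curves from 7 to 10.6: (1/2)(191 - 173)(10.6 - 7) = 32.4.

32.40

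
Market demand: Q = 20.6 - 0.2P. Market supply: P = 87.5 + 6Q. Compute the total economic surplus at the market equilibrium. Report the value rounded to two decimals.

10.92

Rewriting demand in inverse form: P = 103 - 5Q.
Equilibrium: 103 - 5Q = 87.5 + 6Q, so Q* = 1.4091 and P* = 95.9545.
CS = (1/2)(1.4091)(7.0455) = 4.9638 and PS = (1/2)(1.4091)(8.4545) = 5.9566, so total surplus = 10.9205.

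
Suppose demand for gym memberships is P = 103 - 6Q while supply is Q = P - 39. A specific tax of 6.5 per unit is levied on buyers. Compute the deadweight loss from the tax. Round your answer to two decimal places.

3.02

Rewriting supply in inverse form: P = 39 + Q.
Pre-tax equilibrium: 103 - 6Q = 39 + Q gives Q* = 9.1429, P* = 48.1429.
A tax on buyers shifts demand down by 6.5: (103 - 6.5) - 6Q = 39 + Q, so Q_t = 8.2143. Buyers pay P_b = 53.7143; sellers receive P_s = P_b - 6.5 = 47.2143.
Deadweight loss is the triangle between the curves from Q_t to Q*: (1/2)(9.1429 - 8.2143)(6.5) = 3.0179.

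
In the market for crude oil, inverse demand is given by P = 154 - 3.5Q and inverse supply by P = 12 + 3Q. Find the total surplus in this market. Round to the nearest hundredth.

1551.08

Equilibrium: 154 - 3.5Q = 12 + 3Q, so Q* = 21.8462 and P* = 77.5385.
Total surplus is the full triangle between the curves from 0 to Q*: (1/2)(21.8462)(154 - 12) = 1551.0769.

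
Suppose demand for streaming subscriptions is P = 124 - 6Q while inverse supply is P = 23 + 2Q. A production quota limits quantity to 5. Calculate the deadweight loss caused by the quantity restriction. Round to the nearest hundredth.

Unrestricted equilibrium: Q* = (124 - 23)/(6 + 2) = 12.625.
At Q = 5 the demand price is 124 - 6(5) = 94 and the supply price is 23 + 2(5) = 33.
Deadweight loss is the triangle between the curves from 5 to 12.625: (1/2)(94 - 33)(12.625 - 5) = 232.5625.

232.56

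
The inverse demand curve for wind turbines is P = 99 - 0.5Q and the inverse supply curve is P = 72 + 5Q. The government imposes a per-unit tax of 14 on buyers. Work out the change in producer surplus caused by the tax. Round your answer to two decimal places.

-46.28

Without the tax, 99 - 0.5Q = 72 + 5Q so Q* = 4.9091 and P* = 96.5455.
A tax on buyers shifts demand down by 14: (99 - 14) - 0.5Q = 72 + 5Q, so Q_t = 2.3636. Buyers pay P_b = 97.8182; sellers receive P_s = P_b - 14 = 83.8182.
PS falls from (1/2)(4.9091)(24.5455) = 60.2479 to (1/2)(2.3636)(11.8182) = 13.9669, a change of -46.281.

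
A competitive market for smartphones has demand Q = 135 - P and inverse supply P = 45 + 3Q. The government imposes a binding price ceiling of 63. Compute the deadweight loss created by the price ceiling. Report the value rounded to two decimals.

544.50

Rewriting demand in inverse form: P = 135 - Q.
Without the control, 135 - Q = 45 + 3Q so Q* = 22.5 and P* = 112.5.
At P = 63, sellers supply (63 - 45)/3 = 6 while buyers want more, so the quantity traded is 6 at price 63.
The lost-trades triangle has base Q* - 6 = 16.5 and height equal to the gap between the curves at Q = 6, which is 129 - 63 = 66. DWL = (1/2)(16.5)(66) = 544.5.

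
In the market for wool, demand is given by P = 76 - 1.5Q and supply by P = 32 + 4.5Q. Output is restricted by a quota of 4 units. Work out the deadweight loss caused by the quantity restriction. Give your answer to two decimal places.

Without the quota, 76 - 1.5Q = 32 + 4.5Q gives Q* = 7.3333.
At Q = 4 the demand price is 76 - 1.5(4) = 70 and the supply price is 32 + 4.5(4) = 50.
DWL = (1/2)(gap between curves at 4) x (Q* - 4) = (1/2)(20)(3.3333) = 33.3333.

33.33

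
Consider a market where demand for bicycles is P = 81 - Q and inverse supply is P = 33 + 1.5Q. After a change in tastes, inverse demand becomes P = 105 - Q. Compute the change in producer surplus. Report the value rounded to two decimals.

Initial equilibrium: Q_0 = 19.2, P_0 = 61.8; CS_0 = (1/2)(19.2)(19.2) = 184.32, PS_0 = (1/2)(19.2)(28.8) = 276.48.
New equilibrium: 105 - Q = 33 + 1.5Q gives Q_1 = 28.8, P_1 = 76.2; CS_1 = 414.72, PS_1 = 622.08.
Change in producer surplus = 622.08 - 276.48 = 345.6.

345.60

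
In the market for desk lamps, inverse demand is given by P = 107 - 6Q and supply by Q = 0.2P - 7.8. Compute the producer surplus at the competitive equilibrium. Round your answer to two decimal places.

95.54

Rewriting supply in inverse form: P = 39 + 5Q.
Equilibrium: 107 - 6Q = 39 + 5Q, so Q* = 6.1818 and P* = 69.9091.
Producer surplus is the triangle above supply below P*: (1/2)(6.1818)(69.9091 - 39) = (1/2)(6.1818)(30.9091) = 95.5372.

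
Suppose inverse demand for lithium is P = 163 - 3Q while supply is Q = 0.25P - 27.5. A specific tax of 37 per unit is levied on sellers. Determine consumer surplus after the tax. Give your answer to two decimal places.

Rewriting supply in inverse form: P = 110 + 4Q.
Pre-tax equilibrium: 163 - 3Q = 110 + 4Q gives Q* = 7.5714, P* = 140.2857.
With the tax, sellers need 37 more per unit: 163 - 3Q = 110 + 4Q + 37, so Q_t = 2.2857. Buyers pay P_b = 156.1429; sellers receive P_s = P_b - 37 = 119.1429.
CS = (1/2)(Q_t)(163 - P_b) = (1/2)(2.2857)(6.8571) = 7.8367.

7.84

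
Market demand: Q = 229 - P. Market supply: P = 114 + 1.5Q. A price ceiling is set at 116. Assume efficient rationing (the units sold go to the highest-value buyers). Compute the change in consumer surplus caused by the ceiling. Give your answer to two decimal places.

Rewriting demand in inverse form: P = 229 - Q.
Free-market equilibrium: 229 - Q = 114 + 1.5Q gives Q* = 46, P* = 183.
At the ceiling price 116, quantity supplied is (116 - 114)/1.5 = 1.3333; supply is the short side, so Q = 1.3333 trades at P = 116.
CS goes from (1/2)(46)(46) = 1058 to 149.7778 (computed as (229 - 116)(1.3333) - (1/2)(1)(1.3333)^2), a change of -908.2222.

-908.22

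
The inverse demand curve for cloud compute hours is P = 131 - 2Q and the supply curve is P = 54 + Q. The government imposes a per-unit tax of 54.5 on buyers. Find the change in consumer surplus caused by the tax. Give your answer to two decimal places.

Pre-tax equilibrium: 131 - 2Q = 54 + Q gives Q* = 25.6667, P* = 79.6667.
With the tax, buyers' net willingness to pay falls by 54.5: (131 - 54.5) - 2Q = 54 + Q, so Q_t = 7.5. Buyers pay P_b = 116; sellers receive P_s = P_b - 54.5 = 61.5.
Consumers lose the trapezoid between P* and P_b out to Q_t plus the triangle from Q_t to Q*: change in CS = 56.25 - 658.7778 = -602.5278.

-602.53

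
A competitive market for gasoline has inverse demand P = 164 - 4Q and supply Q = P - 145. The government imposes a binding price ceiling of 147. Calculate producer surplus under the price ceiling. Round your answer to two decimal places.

Rewriting supply in inverse form: P = 145 + Q.
Without the control, 164 - 4Q = 145 + Q so Q* = 3.8 and P* = 148.8.
At P = 147, sellers supply (147 - 145)/1 = 2 while buyers want more, so the quantity traded is 2 at price 147.
PS is the triangle above supply below 147: (1/2)(2)(147 - 145) = 2.

2.00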